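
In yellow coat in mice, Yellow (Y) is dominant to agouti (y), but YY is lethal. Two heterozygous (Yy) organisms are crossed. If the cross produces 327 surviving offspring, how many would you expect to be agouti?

Cross: Yy × Yy
Punnett square offspring (before lethality): 1 YY, 2 Yy, 1 yy
The YY genotype is lethal (embryos die); surviving offspring: 2 Yy, 1 yy
agouti: 1 out of 3 → fraction 1/3
Expected count = 1/3 × 327 = 109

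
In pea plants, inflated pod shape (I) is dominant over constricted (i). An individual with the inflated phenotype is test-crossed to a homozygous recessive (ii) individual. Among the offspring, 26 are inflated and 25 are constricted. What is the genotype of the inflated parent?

Test cross: ? × ii
Offspring: 26 inflated, 25 constricted — approximately 1:1.
A 1:1 ratio in a test cross indicates the unknown parent is heterozygous (Ii).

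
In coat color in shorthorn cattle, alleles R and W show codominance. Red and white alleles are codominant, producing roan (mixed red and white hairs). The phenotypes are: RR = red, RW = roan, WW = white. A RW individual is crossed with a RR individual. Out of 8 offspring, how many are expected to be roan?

Punnett square for RW × RR:
Offspring genotypes: 2 RR, 2 RW
Phenotype counts: 2 red, 2 roan
roan: 2 out of 4 → fraction 1/2
Expected count = 1/2 × 8 = 4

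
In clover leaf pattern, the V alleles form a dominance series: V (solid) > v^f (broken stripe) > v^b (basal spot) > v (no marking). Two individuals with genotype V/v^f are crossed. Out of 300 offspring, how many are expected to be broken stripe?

Cross: V/v^f × V/v^f
Allele dominance: V > v^f > v^b > v
Offspring genotypes: 1 V/V, 2 V/v^f, 1 v^f/v^f
Phenotype counts: 3 solid, 1 broken stripe
broken stripe: 1 out of 4 → fraction 1/4
Expected count = 1/4 × 300 = 75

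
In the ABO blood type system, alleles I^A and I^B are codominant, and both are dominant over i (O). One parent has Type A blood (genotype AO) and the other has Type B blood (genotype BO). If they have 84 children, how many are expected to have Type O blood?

Cross: AO × BO
Possible offspring genotypes: 1 AB, 1 AO, 1 BO, 1 OO
Blood type counts: 1 Type AB, 1 Type A, 1 Type B, 1 Type O
Probability of Type O: 1/4
Expected count = 1/4 × 84 = 21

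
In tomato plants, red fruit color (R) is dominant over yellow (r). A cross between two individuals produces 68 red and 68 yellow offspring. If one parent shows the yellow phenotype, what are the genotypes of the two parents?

Observed offspring: 68 red, 68 yellow
The observed ratio simplifies to 1:1. One parent shows yellow, so its genotype must be rr. A 1:1 offspring split requires the other parent to be heterozygous (Rr).
Parent genotypes: rr × Rr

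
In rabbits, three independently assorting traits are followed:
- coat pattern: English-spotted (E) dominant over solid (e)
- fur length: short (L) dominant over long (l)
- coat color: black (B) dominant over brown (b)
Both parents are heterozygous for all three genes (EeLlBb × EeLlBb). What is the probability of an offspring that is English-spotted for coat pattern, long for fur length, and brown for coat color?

Trihybrid cross: EeLlBb × EeLlBb
Each trait segregates independently with a 3:1 phenotypic ratio, so each gene contributes 3/4 (dominant) or 1/4 (recessive).
Target: English-spotted (coat pattern), long (fur length), brown (coat color)
Probability = product of independent per-trait probabilities
= 3/4 × 1/4 × 1/4 = 3/64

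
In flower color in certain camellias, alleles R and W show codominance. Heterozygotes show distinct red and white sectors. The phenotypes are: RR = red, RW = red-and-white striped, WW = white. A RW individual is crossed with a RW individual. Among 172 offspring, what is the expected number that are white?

Punnett square for RW × RW:
Offspring genotypes: 1 RR, 2 RW, 1 WW
Phenotype counts: 1 red, 2 red-and-white striped, 1 white
white: 1 out of 4 → fraction 1/4
Expected count = 1/4 × 172 = 43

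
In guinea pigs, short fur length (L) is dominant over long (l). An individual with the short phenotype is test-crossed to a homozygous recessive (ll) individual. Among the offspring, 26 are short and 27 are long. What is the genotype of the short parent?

Test cross: ? × ll
Offspring: 26 short, 27 long — approximately 1:1.
A 1:1 ratio in a test cross indicates the unknown parent is heterozygous (Ll).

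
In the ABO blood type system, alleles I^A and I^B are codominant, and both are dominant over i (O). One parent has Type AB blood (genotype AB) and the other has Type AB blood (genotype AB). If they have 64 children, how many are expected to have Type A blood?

Cross: AB × AB
Possible offspring genotypes: 1 AA, 2 AB, 1 BB
Blood type counts: 1 Type A, 2 Type AB, 1 Type B
Probability of Type A: 1/4
Expected count = 1/4 × 64 = 16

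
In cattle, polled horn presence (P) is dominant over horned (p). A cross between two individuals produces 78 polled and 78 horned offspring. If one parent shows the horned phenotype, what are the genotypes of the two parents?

Observed offspring: 78 polled, 78 horned
The observed ratio simplifies to 1:1. One parent shows horned, so its genotype must be pp. A 1:1 offspring split requires the other parent to be heterozygous (Pp).
Parent genotypes: pp × Pp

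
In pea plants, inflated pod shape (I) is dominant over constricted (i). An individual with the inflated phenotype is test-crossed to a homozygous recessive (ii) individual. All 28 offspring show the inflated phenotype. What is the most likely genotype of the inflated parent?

Test cross: ? × ii
All offspring are inflated.
If the unknown parent were heterozygous (Ii), about half of 28 offspring would be constricted; none are. The unknown parent is most likely homozygous dominant (II).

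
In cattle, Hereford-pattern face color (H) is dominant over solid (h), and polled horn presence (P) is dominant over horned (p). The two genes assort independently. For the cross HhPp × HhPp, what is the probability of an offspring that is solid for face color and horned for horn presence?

Dihybrid cross HhPp × HhPp — consider each gene separately:
face color: Hh × Hh → 1 HH, 2 Hh, 1 hh → 3 H_ : 1 hh (out of 4)
horn presence: Pp × Pp → 1 PP, 2 Pp, 1 pp → 3 P_ : 1 pp (out of 4)
Looking for: solid (hh) and horned (pp)
P(solid) = 1/4, P(horned) = 1/4
P(both) = 1/4 × 1/4 = 1/16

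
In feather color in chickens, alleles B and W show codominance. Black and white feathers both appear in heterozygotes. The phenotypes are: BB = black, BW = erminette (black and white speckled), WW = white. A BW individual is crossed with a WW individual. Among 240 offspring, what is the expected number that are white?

Punnett square for BW × WW:
Offspring genotypes: 2 BW, 2 WW
Phenotype counts: 2 erminette (black and white speckled), 2 white
white: 2 out of 4 → fraction 1/2
Expected count = 1/2 × 240 = 120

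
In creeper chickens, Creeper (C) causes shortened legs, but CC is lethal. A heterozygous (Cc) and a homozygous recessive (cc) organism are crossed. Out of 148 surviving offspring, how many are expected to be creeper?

Cross: Cc × cc
Punnett square offspring (before lethality): 2 Cc, 2 cc
No CC offspring are produced in this cross.
creeper: 2 out of 4 → fraction 1/2
Expected count = 1/2 × 148 = 74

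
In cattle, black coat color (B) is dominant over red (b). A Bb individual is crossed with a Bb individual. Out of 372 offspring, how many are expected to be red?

Punnett square for Bb × Bb:
Offspring genotypes: 1 BB, 2 Bb, 1 bb
black: 3, red: 1
red: 1 out of 4 → fraction 1/4
Expected count = 1/4 × 372 = 93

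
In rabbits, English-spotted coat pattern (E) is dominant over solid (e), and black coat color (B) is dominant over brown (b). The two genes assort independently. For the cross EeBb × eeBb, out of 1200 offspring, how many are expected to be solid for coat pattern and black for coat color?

Dihybrid cross EeBb × eeBb — consider each gene separately:
coat pattern: Ee × ee → 2 Ee, 2 ee → 2 E_ : 2 ee (out of 4)
coat color: Bb × Bb → 1 BB, 2 Bb, 1 bb → 3 B_ : 1 bb (out of 4)
Looking for: solid (ee) and black (B_)
P(solid) = 2/4, P(black) = 3/4
P(both) = 2/4 × 3/4 = 6/16 = 3/8
Expected count = 3/8 × 1200 = 450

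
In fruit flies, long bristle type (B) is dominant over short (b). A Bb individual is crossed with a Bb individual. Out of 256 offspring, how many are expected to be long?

Punnett square for Bb × Bb:
Offspring genotypes: 1 BB, 2 Bb, 1 bb
long: 3, short: 1
long: 3 out of 4 → fraction 3/4
Expected count = 3/4 × 256 = 192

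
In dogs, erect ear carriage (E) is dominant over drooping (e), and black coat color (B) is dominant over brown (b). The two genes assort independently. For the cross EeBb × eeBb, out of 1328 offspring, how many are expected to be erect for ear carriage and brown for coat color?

Dihybrid cross EeBb × eeBb — consider each gene separately:
ear carriage: Ee × ee → 2 Ee, 2 ee → 2 E_ : 2 ee (out of 4)
coat color: Bb × Bb → 1 BB, 2 Bb, 1 bb → 3 B_ : 1 bb (out of 4)
Looking for: erect (E_) and brown (bb)
P(erect) = 2/4, P(brown) = 1/4
P(both) = 2/4 × 1/4 = 2/16 = 1/8
Expected count = 1/8 × 1328 = 166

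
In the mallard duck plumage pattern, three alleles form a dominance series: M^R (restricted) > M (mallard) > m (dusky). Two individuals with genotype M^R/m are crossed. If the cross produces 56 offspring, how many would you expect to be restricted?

Cross: M^R/m × M^R/m
Allele dominance: M^R > M > m
Offspring genotypes: 1 M^R/M^R, 2 M^R/m, 1 m/m
Phenotype counts: 3 restricted, 1 dusky
restricted: 3 out of 4 → fraction 3/4
Expected count = 3/4 × 56 = 42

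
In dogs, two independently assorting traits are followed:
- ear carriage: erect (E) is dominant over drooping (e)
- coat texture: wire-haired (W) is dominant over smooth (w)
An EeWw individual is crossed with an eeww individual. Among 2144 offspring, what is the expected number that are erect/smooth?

Dihybrid cross EeWw × eeww — consider each gene separately:
ear carriage: Ee × ee → 2 Ee, 2 ee → 2 E_ : 2 ee (out of 4)
coat texture: Ww × ww → 2 Ww, 2 ww → 2 W_ : 2 ww (out of 4)
Combine (counts out of 4 × 4 = 16): erect/wire-haired (E_W_) = 2×2 = 4; erect/smooth (E_ww) = 2×2 = 4; drooping/wire-haired (eeW_) = 2×2 = 4; drooping/smooth (eeww) = 2×2 = 4
Phenotype counts (out of 16): 4 erect/wire-haired, 4 erect/smooth, 4 drooping/wire-haired, 4 drooping/smooth
erect/smooth: 4 out of 16 → fraction 1/4
Expected count = 1/4 × 2144 = 536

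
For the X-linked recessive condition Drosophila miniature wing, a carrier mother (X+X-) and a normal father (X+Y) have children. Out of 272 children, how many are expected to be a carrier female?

Cross: X+X- × X+Y
Offspring: 1 X+X+, 1 X+Y, 1 X+X-, 1 X-Y
Probability of a carrier female: 1/4
Expected count = 1/4 × 272 = 68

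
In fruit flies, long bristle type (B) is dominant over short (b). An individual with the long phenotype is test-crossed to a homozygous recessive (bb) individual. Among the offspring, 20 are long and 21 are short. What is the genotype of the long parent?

Test cross: ? × bb
Offspring: 20 long, 21 short — approximately 1:1.
A 1:1 ratio in a test cross indicates the unknown parent is heterozygous (Bb).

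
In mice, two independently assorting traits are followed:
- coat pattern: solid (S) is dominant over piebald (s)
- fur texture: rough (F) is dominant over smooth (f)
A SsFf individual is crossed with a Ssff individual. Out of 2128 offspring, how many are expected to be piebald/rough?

Dihybrid cross SsFf × Ssff — consider each gene separately:
coat pattern: Ss × Ss → 1 SS, 2 Ss, 1 ss → 3 S_ : 1 ss (out of 4)
fur texture: Ff × ff → 2 Ff, 2 ff → 2 F_ : 2 ff (out of 4)
Combine (counts out of 4 × 4 = 16): solid/rough (S_F_) = 3×2 = 6; solid/smooth (S_ff) = 3×2 = 6; piebald/rough (ssF_) = 1×2 = 2; piebald/smooth (ssff) = 1×2 = 2
Phenotype counts (out of 16): 6 solid/rough, 6 solid/smooth, 2 piebald/rough, 2 piebald/smooth
piebald/rough: 2 out of 16 → fraction 1/8
Expected count = 1/8 × 2128 = 266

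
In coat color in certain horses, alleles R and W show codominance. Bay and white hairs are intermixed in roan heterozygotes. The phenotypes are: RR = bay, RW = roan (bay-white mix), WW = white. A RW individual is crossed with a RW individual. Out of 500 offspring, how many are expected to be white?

Punnett square for RW × RW:
Offspring genotypes: 1 RR, 2 RW, 1 WW
Phenotype counts: 1 bay, 2 roan (bay-white mix), 1 white
white: 1 out of 4 → fraction 1/4
Expected count = 1/4 × 500 = 125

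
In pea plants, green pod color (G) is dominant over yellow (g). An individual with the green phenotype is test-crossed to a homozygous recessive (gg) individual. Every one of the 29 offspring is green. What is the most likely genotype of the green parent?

Test cross: ? × gg
All offspring are green.
If the unknown parent were heterozygous (Gg), about half of 29 offspring would be yellow; none are. The unknown parent is most likely homozygous dominant (GG).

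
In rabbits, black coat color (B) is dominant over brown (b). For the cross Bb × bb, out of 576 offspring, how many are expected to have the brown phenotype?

Punnett square for Bb × bb:
Offspring genotypes: 2 Bb, 2 bb
Total offspring: 4
Count with target: 2
Probability: 2/4 = 1/2
Expected count = 1/2 × 576 = 288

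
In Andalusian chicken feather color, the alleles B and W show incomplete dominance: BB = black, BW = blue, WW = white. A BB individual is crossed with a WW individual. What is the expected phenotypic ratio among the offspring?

Punnett square for BB × WW:
Offspring genotypes: 4 BW
Phenotype counts: 4 blue
Ratio: all blue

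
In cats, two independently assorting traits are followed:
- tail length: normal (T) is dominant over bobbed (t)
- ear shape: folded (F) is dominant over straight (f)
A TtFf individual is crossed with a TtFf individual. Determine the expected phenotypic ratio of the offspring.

Dihybrid cross TtFf × TtFf — consider each gene separately:
tail length: Tt × Tt → 1 TT, 2 Tt, 1 tt → 3 T_ : 1 tt (out of 4)
ear shape: Ff × Ff → 1 FF, 2 Ff, 1 ff → 3 F_ : 1 ff (out of 4)
Combine (counts out of 4 × 4 = 16): normal/folded (T_F_) = 3×3 = 9; normal/straight (T_ff) = 3×1 = 3; bobbed/folded (ttF_) = 1×3 = 3; bobbed/straight (ttff) = 1×1 = 1
Phenotype counts (out of 16): 9 normal/folded, 3 normal/straight, 3 bobbed/folded, 1 bobbed/straight
Ratio: 9 normal/folded : 3 normal/straight : 3 bobbed/folded : 1 bobbed/straight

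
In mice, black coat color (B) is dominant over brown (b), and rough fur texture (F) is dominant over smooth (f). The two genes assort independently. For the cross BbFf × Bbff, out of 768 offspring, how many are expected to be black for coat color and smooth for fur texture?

Dihybrid cross BbFf × Bbff — consider each gene separately:
coat color: Bb × Bb → 1 BB, 2 Bb, 1 bb → 3 B_ : 1 bb (out of 4)
fur texture: Ff × ff → 2 Ff, 2 ff → 2 F_ : 2 ff (out of 4)
Looking for: black (B_) and smooth (ff)
P(black) = 3/4, P(smooth) = 2/4
P(both) = 3/4 × 2/4 = 6/16 = 3/8
Expected count = 3/8 × 768 = 288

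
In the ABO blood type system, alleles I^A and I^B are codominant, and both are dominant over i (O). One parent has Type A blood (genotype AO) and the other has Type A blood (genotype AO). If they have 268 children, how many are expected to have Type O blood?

Cross: AO × AO
Possible offspring genotypes: 1 AA, 2 AO, 1 OO
Blood type counts: 3 Type A, 1 Type O
Probability of Type O: 1/4
Expected count = 1/4 × 268 = 67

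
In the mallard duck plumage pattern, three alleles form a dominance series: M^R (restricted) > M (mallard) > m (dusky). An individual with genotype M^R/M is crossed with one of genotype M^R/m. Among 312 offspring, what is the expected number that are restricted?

Cross: M^R/M × M^R/m
Allele dominance: M^R > M > m
Offspring genotypes: 1 M^R/M^R, 1 M^R/m, 1 M^R/M, 1 M/m
Phenotype counts: 3 restricted, 1 mallard
restricted: 3 out of 4 → fraction 3/4
Expected count = 3/4 × 312 = 234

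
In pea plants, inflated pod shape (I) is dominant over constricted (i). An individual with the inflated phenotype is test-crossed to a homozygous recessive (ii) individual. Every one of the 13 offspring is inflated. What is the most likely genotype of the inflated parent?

Test cross: ? × ii
All offspring are inflated.
If the unknown parent were heterozygous (Ii), about half of 13 offspring would be constricted; none are. The unknown parent is most likely homozygous dominant (II).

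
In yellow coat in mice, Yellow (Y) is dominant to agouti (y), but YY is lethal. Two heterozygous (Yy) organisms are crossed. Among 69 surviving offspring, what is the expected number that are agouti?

Cross: Yy × Yy
Punnett square offspring (before lethality): 1 YY, 2 Yy, 1 yy
The YY genotype is lethal (embryos die); surviving offspring: 2 Yy, 1 yy
agouti: 1 out of 3 → fraction 1/3
Expected count = 1/3 × 69 = 23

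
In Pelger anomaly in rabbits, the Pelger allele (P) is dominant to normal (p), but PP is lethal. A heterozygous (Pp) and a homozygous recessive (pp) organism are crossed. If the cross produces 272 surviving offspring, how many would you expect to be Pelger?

Cross: Pp × pp
Punnett square offspring (before lethality): 2 Pp, 2 pp
No PP offspring are produced in this cross.
Pelger: 2 out of 4 → fraction 1/2
Expected count = 1/2 × 272 = 136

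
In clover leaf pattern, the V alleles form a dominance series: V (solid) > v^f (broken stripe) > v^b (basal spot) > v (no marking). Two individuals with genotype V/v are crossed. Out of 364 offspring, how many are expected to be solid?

Cross: V/v × V/v
Allele dominance: V > v^f > v^b > v
Offspring genotypes: 1 V/V, 2 V/v, 1 v/v
Phenotype counts: 3 solid, 1 unmarked
solid: 3 out of 4 → fraction 3/4
Expected count = 3/4 × 364 = 273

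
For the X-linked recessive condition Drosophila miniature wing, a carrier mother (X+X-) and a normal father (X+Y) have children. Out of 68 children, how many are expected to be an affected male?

Cross: X+X- × X+Y
Offspring: 1 X+X+, 1 X+Y, 1 X+X-, 1 X-Y
Probability of an affected male: 1/4
Expected count = 1/4 × 68 = 17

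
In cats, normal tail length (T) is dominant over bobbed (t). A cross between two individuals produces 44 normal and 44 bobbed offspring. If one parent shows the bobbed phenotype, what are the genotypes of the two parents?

Observed offspring: 44 normal, 44 bobbed
The observed ratio simplifies to 1:1. One parent shows bobbed, so its genotype must be tt. A 1:1 offspring split requires the other parent to be heterozygous (Tt).
Parent genotypes: tt × Tt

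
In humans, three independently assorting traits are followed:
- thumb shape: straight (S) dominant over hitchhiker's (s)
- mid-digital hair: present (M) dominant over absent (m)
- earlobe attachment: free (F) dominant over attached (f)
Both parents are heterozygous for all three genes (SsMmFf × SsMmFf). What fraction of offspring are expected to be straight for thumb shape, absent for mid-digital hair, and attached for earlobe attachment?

Trihybrid cross: SsMmFf × SsMmFf
Each trait segregates independently with a 3:1 phenotypic ratio, so each gene contributes 3/4 (dominant) or 1/4 (recessive).
Target: straight (thumb shape), absent (mid-digital hair), attached (earlobe attachment)
Probability = product of independent per-trait probabilities
= 3/4 × 1/4 × 1/4 = 3/64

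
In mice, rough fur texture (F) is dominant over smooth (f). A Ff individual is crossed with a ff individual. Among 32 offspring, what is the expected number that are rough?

Punnett square for Ff × ff:
Offspring genotypes: 2 Ff, 2 ff
rough: 2, smooth: 2
rough: 2 out of 4 → fraction 1/2
Expected count = 1/2 × 32 = 16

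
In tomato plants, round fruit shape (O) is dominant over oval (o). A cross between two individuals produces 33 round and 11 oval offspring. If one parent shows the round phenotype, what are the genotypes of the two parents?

Observed offspring: 33 round, 11 oval
The observed ratio simplifies to 3:1. Oval (oo) offspring appear, so each parent must contribute one o allele. The parent stated to show round carries O, so it is Oo. The other parent is then either Oo or oo: Oo × oo would give a 1:1 split, whereas Oo × Oo gives 3:1 — matching the data. So both parents are heterozygous (Oo × Oo).
Parent genotypes: Oo × Oo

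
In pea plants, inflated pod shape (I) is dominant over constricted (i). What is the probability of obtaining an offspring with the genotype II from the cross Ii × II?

Punnett square for Ii × II:
Offspring genotypes: 2 II, 2 Ii
Total offspring: 4
Count with target: 2
Probability: 2/4 = 1/2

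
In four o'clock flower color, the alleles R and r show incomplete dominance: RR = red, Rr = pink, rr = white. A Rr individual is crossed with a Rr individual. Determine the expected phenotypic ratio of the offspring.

Punnett square for Rr × Rr:
Offspring genotypes: 1 RR, 2 Rr, 1 rr
Phenotype counts: 1 red, 2 pink, 1 white
Ratio: 1 red : 2 pink : 1 white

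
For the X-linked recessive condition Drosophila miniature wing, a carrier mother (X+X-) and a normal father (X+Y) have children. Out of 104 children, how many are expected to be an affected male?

Cross: X+X- × X+Y
Offspring: 1 X+X+, 1 X+Y, 1 X+X-, 1 X-Y
Probability of an affected male: 1/4
Expected count = 1/4 × 104 = 26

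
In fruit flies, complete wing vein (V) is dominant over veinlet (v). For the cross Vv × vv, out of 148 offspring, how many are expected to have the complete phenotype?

Punnett square for Vv × vv:
Offspring genotypes: 2 Vv, 2 vv
Total offspring: 4
Count with target: 2
Probability: 2/4 = 1/2
Expected count = 1/2 × 148 = 74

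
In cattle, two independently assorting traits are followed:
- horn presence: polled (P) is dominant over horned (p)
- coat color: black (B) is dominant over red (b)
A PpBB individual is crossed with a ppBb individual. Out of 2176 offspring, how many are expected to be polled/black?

Dihybrid cross PpBB × ppBb — consider each gene separately:
horn presence: Pp × pp → 2 Pp, 2 pp → 2 P_ : 2 pp (out of 4)
coat color: BB × Bb → 2 BB, 2 Bb → 4 B_ (out of 4)
Combine (counts out of 4 × 4 = 16): polled/black (P_B_) = 2×4 = 8; horned/black (ppB_) = 2×4 = 8
Phenotype counts (out of 16): 8 polled/black, 8 horned/black
polled/black: 8 out of 16 → fraction 1/2
Expected count = 1/2 × 2176 = 1088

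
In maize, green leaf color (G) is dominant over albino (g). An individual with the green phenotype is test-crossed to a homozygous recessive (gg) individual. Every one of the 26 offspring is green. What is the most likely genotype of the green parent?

Test cross: ? × gg
All offspring are green.
If the unknown parent were heterozygous (Gg), about half of 26 offspring would be albino; none are. The unknown parent is most likely homozygous dominant (GG).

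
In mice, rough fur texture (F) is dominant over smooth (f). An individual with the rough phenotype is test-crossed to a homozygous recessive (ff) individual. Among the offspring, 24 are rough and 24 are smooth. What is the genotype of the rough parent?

Test cross: ? × ff
Offspring: 24 rough, 24 smooth — approximately 1:1.
A 1:1 ratio in a test cross indicates the unknown parent is heterozygous (Ff).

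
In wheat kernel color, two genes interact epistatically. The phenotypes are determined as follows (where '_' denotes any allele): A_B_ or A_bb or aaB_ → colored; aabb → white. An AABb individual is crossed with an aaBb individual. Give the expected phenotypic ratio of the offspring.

Cross: AABb × aaBb — consider each gene separately:
A gene: AA × aa → 4 Aa → 4 A_ (out of 4)
B gene: Bb × Bb → 1 BB, 2 Bb, 1 bb → 3 B_ : 1 bb (out of 4)
Genotype classes (out of 4 × 4 = 16): A_B_ = 4×3 = 12; A_bb = 4×1 = 4
Apply the phenotype rules: A_B_ (12) + A_bb (4) → colored
Phenotype counts (out of 16): 16 colored
Ratio: all colored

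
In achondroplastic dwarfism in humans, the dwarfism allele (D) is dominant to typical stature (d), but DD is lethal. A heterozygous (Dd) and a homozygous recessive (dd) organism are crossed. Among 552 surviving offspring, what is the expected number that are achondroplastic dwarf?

Cross: Dd × dd
Punnett square offspring (before lethality): 2 Dd, 2 dd
No DD offspring are produced in this cross.
achondroplastic dwarf: 2 out of 4 → fraction 1/2
Expected count = 1/2 × 552 = 276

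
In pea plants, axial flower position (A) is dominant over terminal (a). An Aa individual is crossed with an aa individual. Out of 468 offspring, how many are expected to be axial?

Punnett square for Aa × aa:
Offspring genotypes: 2 Aa, 2 aa
axial: 2, terminal: 2
axial: 2 out of 4 → fraction 1/2
Expected count = 1/2 × 468 = 234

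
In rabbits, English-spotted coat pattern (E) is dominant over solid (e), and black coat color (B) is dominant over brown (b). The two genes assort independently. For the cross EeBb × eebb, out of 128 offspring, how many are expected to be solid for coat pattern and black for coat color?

Dihybrid cross EeBb × eebb — consider each gene separately:
coat pattern: Ee × ee → 2 Ee, 2 ee → 2 E_ : 2 ee (out of 4)
coat color: Bb × bb → 2 Bb, 2 bb → 2 B_ : 2 bb (out of 4)
Looking for: solid (ee) and black (B_)
P(solid) = 2/4, P(black) = 2/4
P(both) = 2/4 × 2/4 = 4/16 = 1/4
Expected count = 1/4 × 128 = 32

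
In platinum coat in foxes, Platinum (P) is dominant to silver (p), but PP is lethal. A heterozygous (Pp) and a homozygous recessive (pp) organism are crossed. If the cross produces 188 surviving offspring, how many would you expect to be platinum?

Cross: Pp × pp
Punnett square offspring (before lethality): 2 Pp, 2 pp
No PP offspring are produced in this cross.
platinum: 2 out of 4 → fraction 1/2
Expected count = 1/2 × 188 = 94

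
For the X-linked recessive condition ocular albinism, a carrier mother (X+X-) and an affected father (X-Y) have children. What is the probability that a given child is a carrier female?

Cross: X+X- × X-Y
Offspring: 1 X+X-, 1 X+Y, 1 X-X-, 1 X-Y
Probability of a carrier female: 1/4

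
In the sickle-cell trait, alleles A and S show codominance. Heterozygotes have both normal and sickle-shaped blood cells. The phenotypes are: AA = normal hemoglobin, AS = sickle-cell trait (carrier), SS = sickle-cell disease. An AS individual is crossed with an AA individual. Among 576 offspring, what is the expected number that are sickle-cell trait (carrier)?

Punnett square for AS × AA:
Offspring genotypes: 2 AA, 2 AS
Phenotype counts: 2 normal hemoglobin, 2 sickle-cell trait (carrier)
sickle-cell trait (carrier): 2 out of 4 → fraction 1/2
Expected count = 1/2 × 576 = 288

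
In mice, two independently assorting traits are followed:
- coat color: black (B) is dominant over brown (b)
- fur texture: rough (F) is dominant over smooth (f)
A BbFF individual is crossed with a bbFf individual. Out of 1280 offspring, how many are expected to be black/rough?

Dihybrid cross BbFF × bbFf — consider each gene separately:
coat color: Bb × bb → 2 Bb, 2 bb → 2 B_ : 2 bb (out of 4)
fur texture: FF × Ff → 2 FF, 2 Ff → 4 F_ (out of 4)
Combine (counts out of 4 × 4 = 16): black/rough (B_F_) = 2×4 = 8; brown/rough (bbF_) = 2×4 = 8
Phenotype counts (out of 16): 8 black/rough, 8 brown/rough
black/rough: 8 out of 16 → fraction 1/2
Expected count = 1/2 × 1280 = 640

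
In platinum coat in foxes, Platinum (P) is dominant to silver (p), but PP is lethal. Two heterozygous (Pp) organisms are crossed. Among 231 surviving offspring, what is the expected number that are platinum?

Cross: Pp × Pp
Punnett square offspring (before lethality): 1 PP, 2 Pp, 1 pp
The PP genotype is lethal (embryos die); surviving offspring: 2 Pp, 1 pp
platinum: 2 out of 3 → fraction 2/3
Expected count = 2/3 × 231 = 154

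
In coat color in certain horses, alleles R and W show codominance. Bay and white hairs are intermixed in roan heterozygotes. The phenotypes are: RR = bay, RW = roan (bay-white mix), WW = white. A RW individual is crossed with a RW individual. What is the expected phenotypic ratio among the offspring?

Punnett square for RW × RW:
Offspring genotypes: 1 RR, 2 RW, 1 WW
Phenotype counts: 1 bay, 2 roan (bay-white mix), 1 white
Ratio: 1 bay : 2 roan (bay-white mix) : 1 white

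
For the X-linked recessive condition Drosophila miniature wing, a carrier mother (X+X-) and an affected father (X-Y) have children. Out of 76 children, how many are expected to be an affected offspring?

Cross: X+X- × X-Y
Offspring: 1 X+X-, 1 X+Y, 1 X-X-, 1 X-Y
Probability of an affected offspring: 2/4 = 1/2
Expected count = 1/2 × 76 = 38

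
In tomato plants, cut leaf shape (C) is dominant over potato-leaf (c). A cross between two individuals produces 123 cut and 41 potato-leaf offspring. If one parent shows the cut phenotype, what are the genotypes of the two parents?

Observed offspring: 123 cut, 41 potato-leaf
The observed ratio simplifies to 3:1. Potato-leaf (cc) offspring appear, so each parent must contribute one c allele. The parent stated to show cut carries C, so it is Cc. The other parent is then either Cc or cc: Cc × cc would give a 1:1 split, whereas Cc × Cc gives 3:1 — matching the data. So both parents are heterozygous (Cc × Cc).
Parent genotypes: Cc × Cc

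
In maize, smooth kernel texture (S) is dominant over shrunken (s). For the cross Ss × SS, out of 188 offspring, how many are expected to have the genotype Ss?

Punnett square for Ss × SS:
Offspring genotypes: 2 SS, 2 Ss
Total offspring: 4
Count with target: 2
Probability: 2/4 = 1/2
Expected count = 1/2 × 188 = 94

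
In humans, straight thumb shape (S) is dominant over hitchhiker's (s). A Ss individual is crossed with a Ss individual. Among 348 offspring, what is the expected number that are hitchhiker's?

Punnett square for Ss × Ss:
Offspring genotypes: 1 SS, 2 Ss, 1 ss
straight: 3, hitchhiker's: 1
hitchhiker's: 1 out of 4 → fraction 1/4
Expected count = 1/4 × 348 = 87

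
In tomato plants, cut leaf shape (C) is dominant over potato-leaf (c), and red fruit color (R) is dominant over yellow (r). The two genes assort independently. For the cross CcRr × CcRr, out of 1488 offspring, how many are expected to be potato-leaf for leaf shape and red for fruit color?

Dihybrid cross CcRr × CcRr — consider each gene separately:
leaf shape: Cc × Cc → 1 CC, 2 Cc, 1 cc → 3 C_ : 1 cc (out of 4)
fruit color: Rr × Rr → 1 RR, 2 Rr, 1 rr → 3 R_ : 1 rr (out of 4)
Looking for: potato-leaf (cc) and red (R_)
P(potato-leaf) = 1/4, P(red) = 3/4
P(both) = 1/4 × 3/4 = 3/16
Expected count = 3/16 × 1488 = 279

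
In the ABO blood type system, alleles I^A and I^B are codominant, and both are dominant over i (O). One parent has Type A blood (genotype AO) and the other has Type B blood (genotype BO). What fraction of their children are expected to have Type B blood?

Cross: AO × BO
Possible offspring genotypes: 1 AB, 1 AO, 1 BO, 1 OO
Blood type counts: 1 Type AB, 1 Type A, 1 Type B, 1 Type O
Probability of Type B: 1/4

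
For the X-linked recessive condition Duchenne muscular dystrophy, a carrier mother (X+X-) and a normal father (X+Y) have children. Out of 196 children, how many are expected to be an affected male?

Cross: X+X- × X+Y
Offspring: 1 X+X+, 1 X+Y, 1 X+X-, 1 X-Y
Probability of an affected male: 1/4
Expected count = 1/4 × 196 = 49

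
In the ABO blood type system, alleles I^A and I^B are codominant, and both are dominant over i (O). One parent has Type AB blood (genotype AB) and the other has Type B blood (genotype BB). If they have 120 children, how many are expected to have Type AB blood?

Cross: AB × BB
Possible offspring genotypes: 2 AB, 2 BB
Blood type counts: 2 Type AB, 2 Type B
Probability of Type AB: 2/4 = 1/2
Expected count = 1/2 × 120 = 60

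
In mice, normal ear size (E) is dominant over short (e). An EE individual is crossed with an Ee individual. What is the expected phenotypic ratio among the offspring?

Punnett square for EE × Ee:
Offspring genotypes: 2 EE, 2 Ee
normal: 4, short: 0
Ratio: all normal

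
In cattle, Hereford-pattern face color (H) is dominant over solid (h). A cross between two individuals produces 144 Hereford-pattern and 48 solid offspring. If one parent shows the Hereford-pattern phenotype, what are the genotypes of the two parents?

Observed offspring: 144 Hereford-pattern, 48 solid
The observed ratio simplifies to 3:1. Solid (hh) offspring appear, so each parent must contribute one h allele. The parent stated to show Hereford-pattern carries H, so it is Hh. The other parent is then either Hh or hh: Hh × hh would give a 1:1 split, whereas Hh × Hh gives 3:1 — matching the data. So both parents are heterozygous (Hh × Hh).
Parent genotypes: Hh × Hh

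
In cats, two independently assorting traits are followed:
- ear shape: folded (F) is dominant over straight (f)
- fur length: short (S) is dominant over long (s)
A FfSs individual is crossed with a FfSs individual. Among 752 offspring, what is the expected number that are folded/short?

Dihybrid cross FfSs × FfSs — consider each gene separately:
ear shape: Ff × Ff → 1 FF, 2 Ff, 1 ff → 3 F_ : 1 ff (out of 4)
fur length: Ss × Ss → 1 SS, 2 Ss, 1 ss → 3 S_ : 1 ss (out of 4)
Combine (counts out of 4 × 4 = 16): folded/short (F_S_) = 3×3 = 9; folded/long (F_ss) = 3×1 = 3; straight/short (ffS_) = 1×3 = 3; straight/long (ffss) = 1×1 = 1
Phenotype counts (out of 16): 9 folded/short, 3 folded/long, 3 straight/short, 1 straight/long
folded/short: 9 out of 16 → fraction 9/16
Expected count = 9/16 × 752 = 423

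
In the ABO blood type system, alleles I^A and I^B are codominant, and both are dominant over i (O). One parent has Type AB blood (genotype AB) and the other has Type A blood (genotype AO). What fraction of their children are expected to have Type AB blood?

Cross: AB × AO
Possible offspring genotypes: 1 AA, 1 AO, 1 AB, 1 BO
Blood type counts: 2 Type A, 1 Type AB, 1 Type B
Probability of Type AB: 1/4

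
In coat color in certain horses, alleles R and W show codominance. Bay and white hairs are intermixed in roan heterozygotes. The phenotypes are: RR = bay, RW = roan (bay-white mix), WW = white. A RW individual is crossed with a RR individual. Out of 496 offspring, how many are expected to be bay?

Punnett square for RW × RR:
Offspring genotypes: 2 RR, 2 RW
Phenotype counts: 2 bay, 2 roan (bay-white mix)
bay: 2 out of 4 → fraction 1/2
Expected count = 1/2 × 496 = 248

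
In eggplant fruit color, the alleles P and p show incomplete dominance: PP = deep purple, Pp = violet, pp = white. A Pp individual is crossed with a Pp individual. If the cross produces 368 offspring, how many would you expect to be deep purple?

Punnett square for Pp × Pp:
Offspring genotypes: 1 PP, 2 Pp, 1 pp
Phenotype counts: 1 deep purple, 2 violet, 1 white
deep purple: 1 out of 4 → fraction 1/4
Expected count = 1/4 × 368 = 92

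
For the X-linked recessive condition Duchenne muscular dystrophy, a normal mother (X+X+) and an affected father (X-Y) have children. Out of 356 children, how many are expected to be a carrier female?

Cross: X+X+ × X-Y
Offspring: 2 X+X-, 2 X+Y
Probability of a carrier female: 2/4 = 1/2
Expected count = 1/2 × 356 = 178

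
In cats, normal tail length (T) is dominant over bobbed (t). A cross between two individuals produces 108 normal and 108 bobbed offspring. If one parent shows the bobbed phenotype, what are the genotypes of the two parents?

Observed offspring: 108 normal, 108 bobbed
The observed ratio simplifies to 1:1. One parent shows bobbed, so its genotype must be tt. A 1:1 offspring split requires the other parent to be heterozygous (Tt).
Parent genotypes: tt × Tt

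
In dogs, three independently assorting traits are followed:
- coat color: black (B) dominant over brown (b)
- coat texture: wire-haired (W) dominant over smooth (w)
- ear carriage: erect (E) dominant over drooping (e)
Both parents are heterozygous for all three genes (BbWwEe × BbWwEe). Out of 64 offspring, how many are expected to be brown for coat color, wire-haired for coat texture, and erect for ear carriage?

Trihybrid cross: BbWwEe × BbWwEe
Each trait segregates independently with a 3:1 phenotypic ratio, so each gene contributes 3/4 (dominant) or 1/4 (recessive).
Target: brown (coat color), wire-haired (coat texture), erect (ear carriage)
Probability = product of independent per-trait probabilities
= 1/4 × 3/4 × 3/4 = 9/64
Expected count = 9/64 × 64 = 9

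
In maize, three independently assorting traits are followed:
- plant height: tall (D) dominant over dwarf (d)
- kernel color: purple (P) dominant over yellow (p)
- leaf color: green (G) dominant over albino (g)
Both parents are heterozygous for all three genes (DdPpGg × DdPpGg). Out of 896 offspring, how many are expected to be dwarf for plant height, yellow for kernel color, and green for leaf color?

Trihybrid cross: DdPpGg × DdPpGg
Each trait segregates independently with a 3:1 phenotypic ratio, so each gene contributes 3/4 (dominant) or 1/4 (recessive).
Target: dwarf (plant height), yellow (kernel color), green (leaf color)
Probability = product of independent per-trait probabilities
= 1/4 × 1/4 × 3/4 = 3/64
Expected count = 3/64 × 896 = 42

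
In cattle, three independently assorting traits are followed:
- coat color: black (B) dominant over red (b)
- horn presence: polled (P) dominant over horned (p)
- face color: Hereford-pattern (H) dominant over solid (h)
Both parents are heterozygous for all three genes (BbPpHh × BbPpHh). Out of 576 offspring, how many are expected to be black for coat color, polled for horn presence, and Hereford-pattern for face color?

Trihybrid cross: BbPpHh × BbPpHh
Each trait segregates independently with a 3:1 phenotypic ratio, so each gene contributes 3/4 (dominant) or 1/4 (recessive).
Target: black (coat color), polled (horn presence), Hereford-pattern (face color)
Probability = product of independent per-trait probabilities
= 3/4 × 3/4 × 3/4 = 27/64
Expected count = 27/64 × 576 = 243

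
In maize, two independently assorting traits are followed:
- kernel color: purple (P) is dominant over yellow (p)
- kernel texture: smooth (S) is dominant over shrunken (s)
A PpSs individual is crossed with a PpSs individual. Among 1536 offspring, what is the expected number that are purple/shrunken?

Dihybrid cross PpSs × PpSs — consider each gene separately:
kernel color: Pp × Pp → 1 PP, 2 Pp, 1 pp → 3 P_ : 1 pp (out of 4)
kernel texture: Ss × Ss → 1 SS, 2 Ss, 1 ss → 3 S_ : 1 ss (out of 4)
Combine (counts out of 4 × 4 = 16): purple/smooth (P_S_) = 3×3 = 9; purple/shrunken (P_ss) = 3×1 = 3; yellow/smooth (ppS_) = 1×3 = 3; yellow/shrunken (ppss) = 1×1 = 1
Phenotype counts (out of 16): 9 purple/smooth, 3 purple/shrunken, 3 yellow/smooth, 1 yellow/shrunken
purple/shrunken: 3 out of 16 → fraction 3/16
Expected count = 3/16 × 1536 = 288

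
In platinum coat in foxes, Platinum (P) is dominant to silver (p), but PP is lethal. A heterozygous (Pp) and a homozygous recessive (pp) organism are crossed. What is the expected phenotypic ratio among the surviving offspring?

Cross: Pp × pp
Punnett square offspring (before lethality): 2 Pp, 2 pp
No PP offspring are produced in this cross.
Ratio: 1 platinum : 1 silver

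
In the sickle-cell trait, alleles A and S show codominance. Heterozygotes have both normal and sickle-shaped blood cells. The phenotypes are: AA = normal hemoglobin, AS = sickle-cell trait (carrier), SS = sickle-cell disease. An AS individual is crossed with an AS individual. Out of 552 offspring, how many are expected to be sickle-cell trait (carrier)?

Punnett square for AS × AS:
Offspring genotypes: 1 AA, 2 AS, 1 SS
Phenotype counts: 1 normal hemoglobin, 2 sickle-cell trait (carrier), 1 sickle-cell disease
sickle-cell trait (carrier): 2 out of 4 → fraction 1/2
Expected count = 1/2 × 552 = 276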